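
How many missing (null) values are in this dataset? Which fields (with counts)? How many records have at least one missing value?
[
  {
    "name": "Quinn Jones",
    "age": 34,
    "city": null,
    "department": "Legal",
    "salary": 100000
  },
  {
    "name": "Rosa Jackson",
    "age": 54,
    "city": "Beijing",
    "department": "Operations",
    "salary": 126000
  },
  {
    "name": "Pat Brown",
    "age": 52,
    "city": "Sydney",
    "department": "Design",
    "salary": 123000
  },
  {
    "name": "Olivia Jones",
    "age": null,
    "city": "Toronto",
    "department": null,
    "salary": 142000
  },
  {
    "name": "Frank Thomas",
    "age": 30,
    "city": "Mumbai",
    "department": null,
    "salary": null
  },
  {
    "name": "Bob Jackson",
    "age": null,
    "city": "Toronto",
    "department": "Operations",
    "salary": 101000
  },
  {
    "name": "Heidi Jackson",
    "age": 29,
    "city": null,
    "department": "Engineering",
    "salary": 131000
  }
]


Checking for missing (null) values in 7 records:

  Quinn Jones: city
  Rosa Jackson: complete
  Pat Brown: complete
  Olivia Jones: age, department
  Frank Thomas: department, salary
  Bob Jackson: age
  Heidi Jackson: city

Per field:
  name: 0 missing
  age: 2 missing
  city: 2 missing
  department: 2 missing
  salary: 1 missing

Total missing values: 7
Records with any missing: 5

7 missing values (age: 2, city: 2, department: 2, salary: 1); 5 incomplete records


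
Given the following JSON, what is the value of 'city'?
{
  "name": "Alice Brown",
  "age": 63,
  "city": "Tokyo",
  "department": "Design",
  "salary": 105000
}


Looking up field 'city'
Value: Tokyo

Tokyo


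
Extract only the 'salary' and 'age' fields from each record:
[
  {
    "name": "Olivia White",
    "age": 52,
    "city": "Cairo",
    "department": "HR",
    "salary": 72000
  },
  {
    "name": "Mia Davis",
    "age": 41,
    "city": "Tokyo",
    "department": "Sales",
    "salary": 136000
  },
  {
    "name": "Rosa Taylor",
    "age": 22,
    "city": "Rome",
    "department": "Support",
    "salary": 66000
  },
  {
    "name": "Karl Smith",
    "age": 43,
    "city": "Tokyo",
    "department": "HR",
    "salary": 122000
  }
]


Original: 4 records with fields: name, age, city, department, salary
Keep: ['salary', 'age']
Drop: ['name', 'city', 'department']
Result: 4 records, 2 fields each

[
  {
    "salary": 72000,
    "age": 52
  },
  {
    "salary": 136000,
    "age": 41
  },
  {
    "salary": 66000,
    "age": 22
  },
  {
    "salary": 122000,
    "age": 43
  }
]


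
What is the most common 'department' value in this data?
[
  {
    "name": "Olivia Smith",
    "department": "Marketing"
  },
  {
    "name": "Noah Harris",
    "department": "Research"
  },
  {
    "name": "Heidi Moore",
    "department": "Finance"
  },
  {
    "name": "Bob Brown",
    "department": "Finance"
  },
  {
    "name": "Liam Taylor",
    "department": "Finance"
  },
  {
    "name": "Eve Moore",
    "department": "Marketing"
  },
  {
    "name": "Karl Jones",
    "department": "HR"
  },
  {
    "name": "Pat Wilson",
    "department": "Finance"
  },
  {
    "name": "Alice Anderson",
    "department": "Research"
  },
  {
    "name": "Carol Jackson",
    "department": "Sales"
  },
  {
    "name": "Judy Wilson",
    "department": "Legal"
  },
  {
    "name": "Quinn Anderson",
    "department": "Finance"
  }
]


Counting 'department' values across 12 records:

  Finance: 5 #####
  Marketing: 2 ##
  Research: 2 ##
  HR: 1 #
  Sales: 1 #
  Legal: 1 #

Most common: Finance (5 times)

Finance (5 times)


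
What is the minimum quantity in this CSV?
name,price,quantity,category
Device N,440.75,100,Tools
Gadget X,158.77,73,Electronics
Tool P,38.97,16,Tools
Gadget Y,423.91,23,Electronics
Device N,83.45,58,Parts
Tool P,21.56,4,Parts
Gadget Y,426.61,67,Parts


Computing minimum quantity:
Values: [100, 73, 16, 23, 58, 4, 67]
Min = 4

4


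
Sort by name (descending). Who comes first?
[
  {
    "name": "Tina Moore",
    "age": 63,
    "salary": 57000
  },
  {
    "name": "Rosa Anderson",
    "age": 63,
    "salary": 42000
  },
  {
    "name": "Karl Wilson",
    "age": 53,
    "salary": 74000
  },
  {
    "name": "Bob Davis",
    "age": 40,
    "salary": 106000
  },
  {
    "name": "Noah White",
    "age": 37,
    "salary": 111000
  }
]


Sort by: name (descending)

Sorted order:
  1. Tina Moore (name = Tina Moore)
  2. Rosa Anderson (name = Rosa Anderson)
  3. Noah White (name = Noah White)
  4. Karl Wilson (name = Karl Wilson)
  5. Bob Davis (name = Bob Davis)

First: Tina Moore

Tina Moore


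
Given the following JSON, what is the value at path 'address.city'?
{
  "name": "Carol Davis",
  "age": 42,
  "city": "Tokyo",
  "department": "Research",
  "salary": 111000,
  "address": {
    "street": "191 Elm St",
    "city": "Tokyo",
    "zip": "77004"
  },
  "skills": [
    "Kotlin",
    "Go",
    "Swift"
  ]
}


Query: address.city
Path: address -> city
Value: Tokyo

Tokyo


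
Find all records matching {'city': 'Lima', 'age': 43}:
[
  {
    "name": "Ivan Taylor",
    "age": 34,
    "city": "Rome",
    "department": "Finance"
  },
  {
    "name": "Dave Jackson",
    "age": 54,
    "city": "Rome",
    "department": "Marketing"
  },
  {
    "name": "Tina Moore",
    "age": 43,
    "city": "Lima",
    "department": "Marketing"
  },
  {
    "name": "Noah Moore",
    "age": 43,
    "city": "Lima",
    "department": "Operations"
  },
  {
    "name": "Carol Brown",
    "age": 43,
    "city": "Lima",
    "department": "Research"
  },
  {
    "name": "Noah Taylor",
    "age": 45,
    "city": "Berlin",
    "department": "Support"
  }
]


Search criteria: {'city': 'Lima', 'age': 43}

Checking 6 records:
  Ivan Taylor: {city: Rome, age: 34}
  Dave Jackson: {city: Rome, age: 54}
  Tina Moore: {city: Lima, age: 43} <-- MATCH
  Noah Moore: {city: Lima, age: 43} <-- MATCH
  Carol Brown: {city: Lima, age: 43} <-- MATCH
  Noah Taylor: {city: Berlin, age: 45}

Matches: ["Tina Moore", "Noah Moore", "Carol Brown"]

["Tina Moore", "Noah Moore", "Carol Brown"]


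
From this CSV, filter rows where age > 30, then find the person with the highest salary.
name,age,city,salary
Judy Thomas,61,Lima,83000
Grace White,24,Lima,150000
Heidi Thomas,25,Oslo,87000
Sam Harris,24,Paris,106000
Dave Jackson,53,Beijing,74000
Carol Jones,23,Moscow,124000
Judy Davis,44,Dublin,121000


Filter: age > 30
Sort by: salary (descending)

Filtered records (3):
  Judy Davis, age 44, salary $121000
  Judy Thomas, age 61, salary $83000
  Dave Jackson, age 53, salary $74000

Highest salary: Judy Davis ($121000)

Judy Davis


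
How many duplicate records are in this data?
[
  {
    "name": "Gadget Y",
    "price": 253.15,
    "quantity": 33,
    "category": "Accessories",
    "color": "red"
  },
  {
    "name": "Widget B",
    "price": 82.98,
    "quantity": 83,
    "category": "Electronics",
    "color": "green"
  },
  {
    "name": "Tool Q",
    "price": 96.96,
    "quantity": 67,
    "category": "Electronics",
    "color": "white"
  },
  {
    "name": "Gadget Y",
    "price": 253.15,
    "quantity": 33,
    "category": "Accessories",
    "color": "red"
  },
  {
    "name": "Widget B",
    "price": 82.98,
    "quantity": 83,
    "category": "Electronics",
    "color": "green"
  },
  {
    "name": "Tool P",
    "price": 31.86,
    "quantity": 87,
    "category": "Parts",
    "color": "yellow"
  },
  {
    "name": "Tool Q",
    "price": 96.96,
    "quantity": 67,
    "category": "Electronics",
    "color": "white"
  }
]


Checking 7 records for duplicates:

  Row 1: Gadget Y ($253.15, qty 33)
  Row 2: Widget B ($82.98, qty 83)
  Row 3: Tool Q ($96.96, qty 67)
  Row 4: Gadget Y ($253.15, qty 33) <-- DUPLICATE
  Row 5: Widget B ($82.98, qty 83) <-- DUPLICATE
  Row 6: Tool P ($31.86, qty 87)
  Row 7: Tool Q ($96.96, qty 67) <-- DUPLICATE

Duplicates found: 3
Unique records: 4

3 duplicates, 4 unique


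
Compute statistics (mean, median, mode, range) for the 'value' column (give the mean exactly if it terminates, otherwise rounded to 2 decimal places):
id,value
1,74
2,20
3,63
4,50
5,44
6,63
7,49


Data: [74, 20, 63, 50, 44, 63, 49]
Count: 7
Sum: 363
Mean: 363/7 ≈ 51.86 (rounded to 2 decimal places)
Sorted: [20, 44, 49, 50, 63, 63, 74]
Median: 50.0
Mode: 63 (2 times)
Range: 74 - 20 = 54
Min: 20, Max: 74

mean≈51.86, median=50.0, mode=63, range=54


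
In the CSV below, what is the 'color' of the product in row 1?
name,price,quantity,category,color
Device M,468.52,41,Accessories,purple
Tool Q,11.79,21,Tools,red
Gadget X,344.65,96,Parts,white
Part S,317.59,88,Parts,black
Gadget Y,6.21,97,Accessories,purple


Query: Row 1 ('Device M'), column 'color'
Value: purple

purple


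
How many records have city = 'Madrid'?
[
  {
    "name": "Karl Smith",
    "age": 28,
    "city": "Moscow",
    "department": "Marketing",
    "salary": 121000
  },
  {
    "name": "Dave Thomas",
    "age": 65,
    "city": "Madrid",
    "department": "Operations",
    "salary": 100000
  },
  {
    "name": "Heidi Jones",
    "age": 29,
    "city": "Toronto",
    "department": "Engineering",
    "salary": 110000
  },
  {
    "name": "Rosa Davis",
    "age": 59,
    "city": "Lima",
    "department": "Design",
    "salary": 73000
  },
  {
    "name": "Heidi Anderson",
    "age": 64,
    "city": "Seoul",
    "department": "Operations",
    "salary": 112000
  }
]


Data: 5 records
Condition: city = 'Madrid'

Checking each record:
  Karl Smith: Moscow
  Dave Thomas: Madrid MATCH
  Heidi Jones: Toronto
  Rosa Davis: Lima
  Heidi Anderson: Seoul

Count: 1

1


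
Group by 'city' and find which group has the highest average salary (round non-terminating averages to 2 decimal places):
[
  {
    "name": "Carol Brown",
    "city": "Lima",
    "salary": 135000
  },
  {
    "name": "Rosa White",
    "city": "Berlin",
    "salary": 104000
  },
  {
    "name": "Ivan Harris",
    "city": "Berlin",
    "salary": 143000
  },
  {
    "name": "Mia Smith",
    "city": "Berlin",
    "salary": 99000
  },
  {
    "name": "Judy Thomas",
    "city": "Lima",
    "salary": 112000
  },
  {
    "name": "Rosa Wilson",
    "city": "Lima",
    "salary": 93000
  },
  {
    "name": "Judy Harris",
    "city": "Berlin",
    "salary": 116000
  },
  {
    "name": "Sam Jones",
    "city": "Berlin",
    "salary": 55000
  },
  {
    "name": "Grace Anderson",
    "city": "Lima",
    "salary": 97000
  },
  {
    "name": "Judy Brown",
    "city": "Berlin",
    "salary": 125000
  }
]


Group by: city

Groups:
  Berlin: 6 people, avg salary = 642000/6 = $107000
  Lima: 4 people, avg salary = 437000/4 = $109250

Highest average salary: Lima ($109250)

Lima ($109250)


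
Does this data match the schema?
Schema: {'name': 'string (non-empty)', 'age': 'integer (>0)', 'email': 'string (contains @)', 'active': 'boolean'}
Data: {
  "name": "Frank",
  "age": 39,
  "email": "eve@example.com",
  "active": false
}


Validating each field against schema:
  name: OK (non-empty string)
  age: OK (positive integer)
  email: OK (string with @)
  active: OK (boolean)

Result: VALID

VALID


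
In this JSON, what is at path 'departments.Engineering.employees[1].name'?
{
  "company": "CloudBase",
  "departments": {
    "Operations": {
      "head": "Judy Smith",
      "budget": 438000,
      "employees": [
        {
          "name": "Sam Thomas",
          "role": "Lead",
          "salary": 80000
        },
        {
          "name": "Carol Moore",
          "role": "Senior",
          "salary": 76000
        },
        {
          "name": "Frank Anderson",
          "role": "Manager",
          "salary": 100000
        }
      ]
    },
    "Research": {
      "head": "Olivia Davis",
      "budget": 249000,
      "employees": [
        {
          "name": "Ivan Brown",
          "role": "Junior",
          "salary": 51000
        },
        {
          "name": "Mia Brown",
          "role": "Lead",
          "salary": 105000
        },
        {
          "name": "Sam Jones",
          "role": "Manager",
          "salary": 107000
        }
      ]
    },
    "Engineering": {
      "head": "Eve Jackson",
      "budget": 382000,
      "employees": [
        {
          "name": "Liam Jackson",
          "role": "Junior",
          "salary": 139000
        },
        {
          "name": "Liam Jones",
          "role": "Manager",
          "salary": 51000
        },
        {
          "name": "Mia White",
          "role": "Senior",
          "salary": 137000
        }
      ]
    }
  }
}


Path: departments.Engineering.employees[1].name

Navigate:
  -> departments
  -> Engineering
  -> employees[1].name = 'Liam Jones'

Liam Jones


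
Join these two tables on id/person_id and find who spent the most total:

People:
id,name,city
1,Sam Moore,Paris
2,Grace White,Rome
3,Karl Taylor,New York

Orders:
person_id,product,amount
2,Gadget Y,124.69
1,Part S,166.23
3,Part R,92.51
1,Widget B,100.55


Join on: people.id = orders.person_id

Joined rows:
  Grace White (Rome) bought Gadget Y for $124.69
  Sam Moore (Paris) bought Part S for $166.23
  Karl Taylor (New York) bought Part R for $92.51
  Sam Moore (Paris) bought Widget B for $100.55

Total per person:
  Sam Moore: $266.78
  Grace White: $124.69
  Karl Taylor: $92.51

Top spender: Sam Moore ($266.78)

Sam Moore ($266.78)


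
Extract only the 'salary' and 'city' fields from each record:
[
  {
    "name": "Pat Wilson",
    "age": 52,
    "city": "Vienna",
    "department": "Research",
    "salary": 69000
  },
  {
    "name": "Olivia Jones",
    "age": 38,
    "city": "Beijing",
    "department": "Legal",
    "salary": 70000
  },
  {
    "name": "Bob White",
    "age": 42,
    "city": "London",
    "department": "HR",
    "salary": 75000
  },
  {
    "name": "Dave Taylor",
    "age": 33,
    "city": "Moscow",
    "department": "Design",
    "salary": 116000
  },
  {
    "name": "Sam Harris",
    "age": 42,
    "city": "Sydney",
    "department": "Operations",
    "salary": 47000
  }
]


Original: 5 records with fields: name, age, city, department, salary
Keep: ['salary', 'city']
Drop: ['name', 'age', 'department']
Result: 5 records, 2 fields each

[
  {
    "salary": 69000,
    "city": "Vienna"
  },
  {
    "salary": 70000,
    "city": "Beijing"
  },
  {
    "salary": 75000,
    "city": "London"
  },
  {
    "salary": 116000,
    "city": "Moscow"
  },
  {
    "salary": 47000,
    "city": "Sydney"
  }
]


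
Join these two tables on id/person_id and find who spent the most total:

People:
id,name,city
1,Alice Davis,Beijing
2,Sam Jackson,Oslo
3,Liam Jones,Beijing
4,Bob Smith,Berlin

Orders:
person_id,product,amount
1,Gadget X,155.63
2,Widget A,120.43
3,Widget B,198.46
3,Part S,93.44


Join on: people.id = orders.person_id

Joined rows:
  Alice Davis (Beijing) bought Gadget X for $155.63
  Sam Jackson (Oslo) bought Widget A for $120.43
  Liam Jones (Beijing) bought Widget B for $198.46
  Liam Jones (Beijing) bought Part S for $93.44

Total per person:
  Liam Jones: $291.90
  Alice Davis: $155.63
  Sam Jackson: $120.43

Top spender: Liam Jones ($291.90)

Liam Jones ($291.90)


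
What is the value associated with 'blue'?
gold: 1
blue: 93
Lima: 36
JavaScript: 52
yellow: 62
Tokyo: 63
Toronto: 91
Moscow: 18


Looking up key 'blue'
Value: 93

93


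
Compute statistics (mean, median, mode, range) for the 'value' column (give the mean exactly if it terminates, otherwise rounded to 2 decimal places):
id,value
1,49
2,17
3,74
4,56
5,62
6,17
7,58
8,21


Data: [49, 17, 74, 56, 62, 17, 58, 21]
Count: 8
Sum: 354
Mean: 354/8 = 44.25
Sorted: [17, 17, 21, 49, 56, 58, 62, 74]
Median: 52.5
Mode: 17 (2 times)
Range: 74 - 17 = 57
Min: 17, Max: 74

mean=44.25, median=52.5, mode=17, range=57


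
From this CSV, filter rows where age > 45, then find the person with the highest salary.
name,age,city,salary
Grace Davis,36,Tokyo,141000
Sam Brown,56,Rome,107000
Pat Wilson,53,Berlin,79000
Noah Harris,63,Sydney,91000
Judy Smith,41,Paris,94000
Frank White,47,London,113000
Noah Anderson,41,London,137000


Filter: age > 45
Sort by: salary (descending)

Filtered records (4):
  Frank White, age 47, salary $113000
  Sam Brown, age 56, salary $107000
  Noah Harris, age 63, salary $91000
  Pat Wilson, age 53, salary $79000

Highest salary: Frank White ($113000)

Frank White


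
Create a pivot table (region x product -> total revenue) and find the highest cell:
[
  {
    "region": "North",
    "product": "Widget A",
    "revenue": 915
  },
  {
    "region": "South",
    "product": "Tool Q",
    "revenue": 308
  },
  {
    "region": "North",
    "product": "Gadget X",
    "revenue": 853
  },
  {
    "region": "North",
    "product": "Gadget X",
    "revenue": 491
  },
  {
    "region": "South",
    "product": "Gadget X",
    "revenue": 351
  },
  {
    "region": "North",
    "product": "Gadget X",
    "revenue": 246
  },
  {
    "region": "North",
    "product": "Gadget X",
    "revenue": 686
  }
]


Pivot: region (rows) x product (columns) -> total revenue

     Gadget X      Tool Q        Widget A    
North         2276             0           915  
South          351           308             0  

Highest: North / Gadget X = $2276

North / Gadget X = $2276


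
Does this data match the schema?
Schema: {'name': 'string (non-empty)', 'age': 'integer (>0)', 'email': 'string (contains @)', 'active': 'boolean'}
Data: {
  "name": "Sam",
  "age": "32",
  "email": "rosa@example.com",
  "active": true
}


Validating each field against schema:
  name: OK (non-empty string)
  age: FAIL ("32" is not an integer)
  email: OK (string with @)
  active: OK (boolean)

Result: INVALID (1 error: age)

INVALID (1 error: age)


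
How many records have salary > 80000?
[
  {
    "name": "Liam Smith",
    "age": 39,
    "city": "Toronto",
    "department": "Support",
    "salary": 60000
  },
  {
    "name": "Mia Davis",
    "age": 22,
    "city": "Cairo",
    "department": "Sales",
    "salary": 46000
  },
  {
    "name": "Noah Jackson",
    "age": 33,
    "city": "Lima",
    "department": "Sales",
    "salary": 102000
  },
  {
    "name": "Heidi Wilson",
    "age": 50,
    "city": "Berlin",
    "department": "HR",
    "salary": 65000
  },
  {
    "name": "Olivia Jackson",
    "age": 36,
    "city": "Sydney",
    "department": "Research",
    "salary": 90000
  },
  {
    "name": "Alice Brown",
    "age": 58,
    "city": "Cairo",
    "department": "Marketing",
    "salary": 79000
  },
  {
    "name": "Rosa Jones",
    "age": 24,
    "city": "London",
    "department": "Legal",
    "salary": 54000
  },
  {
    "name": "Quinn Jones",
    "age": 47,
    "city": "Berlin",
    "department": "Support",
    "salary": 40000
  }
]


Data: 8 records
Condition: salary > 80000

Checking each record:
  Liam Smith: 60000
  Mia Davis: 46000
  Noah Jackson: 102000 MATCH
  Heidi Wilson: 65000
  Olivia Jackson: 90000 MATCH
  Alice Brown: 79000
  Rosa Jones: 54000
  Quinn Jones: 40000

Count: 2

2


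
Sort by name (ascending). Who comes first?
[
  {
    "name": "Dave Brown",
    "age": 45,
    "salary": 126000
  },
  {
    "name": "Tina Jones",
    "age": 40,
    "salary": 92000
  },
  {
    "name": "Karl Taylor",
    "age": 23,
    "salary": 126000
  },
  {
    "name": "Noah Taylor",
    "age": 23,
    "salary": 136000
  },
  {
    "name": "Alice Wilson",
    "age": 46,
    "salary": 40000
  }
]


Sort by: name (ascending)

Sorted order:
  1. Alice Wilson (name = Alice Wilson)
  2. Dave Brown (name = Dave Brown)
  3. Karl Taylor (name = Karl Taylor)
  4. Noah Taylor (name = Noah Taylor)
  5. Tina Jones (name = Tina Jones)

First: Alice Wilson

Alice Wilson


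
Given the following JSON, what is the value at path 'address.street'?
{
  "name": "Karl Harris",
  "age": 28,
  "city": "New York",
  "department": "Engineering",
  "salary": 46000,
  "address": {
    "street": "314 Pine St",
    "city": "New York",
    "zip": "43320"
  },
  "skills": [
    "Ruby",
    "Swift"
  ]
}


Query: address.street
Path: address -> street
Value: 314 Pine St

314 Pine St


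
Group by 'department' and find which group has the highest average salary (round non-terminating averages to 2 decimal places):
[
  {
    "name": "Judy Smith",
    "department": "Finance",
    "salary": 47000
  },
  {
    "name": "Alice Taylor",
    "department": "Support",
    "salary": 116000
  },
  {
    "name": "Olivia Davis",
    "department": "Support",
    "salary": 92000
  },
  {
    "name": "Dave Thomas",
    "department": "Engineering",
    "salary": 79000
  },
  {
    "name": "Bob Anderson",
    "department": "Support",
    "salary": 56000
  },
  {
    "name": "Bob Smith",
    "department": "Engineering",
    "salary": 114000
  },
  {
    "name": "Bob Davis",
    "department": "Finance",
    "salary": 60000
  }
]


Group by: department

Groups:
  Engineering: 2 people, avg salary = 193000/2 = $96500
  Finance: 2 people, avg salary = 107000/2 = $53500
  Support: 3 people, avg salary = 264000/3 = $88000

Highest average salary: Engineering ($96500)

Engineering ($96500)


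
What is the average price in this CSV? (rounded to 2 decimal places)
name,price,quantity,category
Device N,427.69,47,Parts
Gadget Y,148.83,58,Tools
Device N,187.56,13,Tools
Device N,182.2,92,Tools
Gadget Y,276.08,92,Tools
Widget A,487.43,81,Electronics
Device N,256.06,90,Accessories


Computing average price:
Values: [427.69, 148.83, 187.56, 182.2, 276.08, 487.43, 256.06]
Sum = 1965.85
Count = 7
Average = 1965.85/7 ≈ 280.84 (rounded to 2 decimal places)

280.84


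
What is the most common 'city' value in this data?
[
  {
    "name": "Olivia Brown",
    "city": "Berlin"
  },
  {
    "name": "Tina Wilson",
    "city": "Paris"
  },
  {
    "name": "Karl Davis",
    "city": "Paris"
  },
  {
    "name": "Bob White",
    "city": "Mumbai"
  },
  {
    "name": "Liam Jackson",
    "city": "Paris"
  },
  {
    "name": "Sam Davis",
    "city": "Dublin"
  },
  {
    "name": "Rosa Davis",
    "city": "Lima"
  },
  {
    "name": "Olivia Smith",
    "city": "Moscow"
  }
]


Counting 'city' values across 8 records:

  Paris: 3 ###
  Berlin: 1 #
  Mumbai: 1 #
  Dublin: 1 #
  Lima: 1 #
  Moscow: 1 #

Most common: Paris (3 times)

Paris (3 times)


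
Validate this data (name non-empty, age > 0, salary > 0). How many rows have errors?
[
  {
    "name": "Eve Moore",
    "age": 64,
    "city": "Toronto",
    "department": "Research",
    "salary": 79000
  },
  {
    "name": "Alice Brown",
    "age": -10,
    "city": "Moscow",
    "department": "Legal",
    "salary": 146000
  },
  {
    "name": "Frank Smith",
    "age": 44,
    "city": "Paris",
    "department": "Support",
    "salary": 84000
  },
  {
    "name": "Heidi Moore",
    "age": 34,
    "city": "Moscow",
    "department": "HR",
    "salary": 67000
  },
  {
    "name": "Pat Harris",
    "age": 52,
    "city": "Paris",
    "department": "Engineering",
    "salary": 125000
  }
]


Validating 5 records:
Rules: name non-empty, age > 0, salary > 0

  Row 1 (Eve Moore): OK
  Row 2 (Alice Brown): negative age: -10
  Row 3 (Frank Smith): OK
  Row 4 (Heidi Moore): OK
  Row 5 (Pat Harris): OK

Total errors: 1

1 errors


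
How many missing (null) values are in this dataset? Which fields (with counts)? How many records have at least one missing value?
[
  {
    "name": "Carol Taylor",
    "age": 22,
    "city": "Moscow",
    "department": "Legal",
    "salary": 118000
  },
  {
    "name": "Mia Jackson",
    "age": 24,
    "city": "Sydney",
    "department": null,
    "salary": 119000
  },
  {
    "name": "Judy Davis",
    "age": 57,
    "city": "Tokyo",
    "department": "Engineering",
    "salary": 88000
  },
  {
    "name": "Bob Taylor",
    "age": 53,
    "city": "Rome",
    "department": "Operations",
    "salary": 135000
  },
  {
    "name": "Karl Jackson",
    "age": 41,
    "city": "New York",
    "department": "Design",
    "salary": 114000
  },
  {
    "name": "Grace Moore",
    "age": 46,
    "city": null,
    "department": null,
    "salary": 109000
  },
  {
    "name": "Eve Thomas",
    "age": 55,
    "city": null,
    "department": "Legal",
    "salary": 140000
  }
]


Checking for missing (null) values in 7 records:

  Carol Taylor: complete
  Mia Jackson: department
  Judy Davis: complete
  Bob Taylor: complete
  Karl Jackson: complete
  Grace Moore: city, department
  Eve Thomas: city

Per field:
  name: 0 missing
  age: 0 missing
  city: 2 missing
  department: 2 missing
  salary: 0 missing

Total missing values: 4
Records with any missing: 3

4 missing values (city: 2, department: 2); 3 incomplete records


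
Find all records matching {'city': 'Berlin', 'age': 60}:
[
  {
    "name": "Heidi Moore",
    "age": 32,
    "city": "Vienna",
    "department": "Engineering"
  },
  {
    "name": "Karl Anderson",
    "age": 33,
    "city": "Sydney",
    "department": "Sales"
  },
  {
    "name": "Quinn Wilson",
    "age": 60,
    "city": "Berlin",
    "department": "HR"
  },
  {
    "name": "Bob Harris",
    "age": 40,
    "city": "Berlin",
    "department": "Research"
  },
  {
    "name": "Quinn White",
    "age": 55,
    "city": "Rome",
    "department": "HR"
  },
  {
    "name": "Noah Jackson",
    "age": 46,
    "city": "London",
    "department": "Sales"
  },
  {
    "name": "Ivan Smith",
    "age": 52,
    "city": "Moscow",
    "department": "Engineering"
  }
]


Search criteria: {'city': 'Berlin', 'age': 60}

Checking 7 records:
  Heidi Moore: {city: Vienna, age: 32}
  Karl Anderson: {city: Sydney, age: 33}
  Quinn Wilson: {city: Berlin, age: 60} <-- MATCH
  Bob Harris: {city: Berlin, age: 40}
  Quinn White: {city: Rome, age: 55}
  Noah Jackson: {city: London, age: 46}
  Ivan Smith: {city: Moscow, age: 52}

Matches: ["Quinn Wilson"]

["Quinn Wilson"]


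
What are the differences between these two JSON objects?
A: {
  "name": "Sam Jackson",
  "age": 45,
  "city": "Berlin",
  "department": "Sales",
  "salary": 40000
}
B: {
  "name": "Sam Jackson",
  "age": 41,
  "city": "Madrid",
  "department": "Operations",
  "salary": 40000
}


Comparing each field (in key order):
  name: same
  age: DIFFERENT
  city: DIFFERENT
  department: DIFFERENT
  salary: same
Differences:
  age: 45 -> 41
  city: Berlin -> Madrid
  department: Sales -> Operations

3 field(s) changed

3 changes: age, city, department


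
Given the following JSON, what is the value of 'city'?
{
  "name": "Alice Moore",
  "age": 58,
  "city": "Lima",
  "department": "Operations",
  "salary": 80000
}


Looking up field 'city'
Value: Lima

Lima


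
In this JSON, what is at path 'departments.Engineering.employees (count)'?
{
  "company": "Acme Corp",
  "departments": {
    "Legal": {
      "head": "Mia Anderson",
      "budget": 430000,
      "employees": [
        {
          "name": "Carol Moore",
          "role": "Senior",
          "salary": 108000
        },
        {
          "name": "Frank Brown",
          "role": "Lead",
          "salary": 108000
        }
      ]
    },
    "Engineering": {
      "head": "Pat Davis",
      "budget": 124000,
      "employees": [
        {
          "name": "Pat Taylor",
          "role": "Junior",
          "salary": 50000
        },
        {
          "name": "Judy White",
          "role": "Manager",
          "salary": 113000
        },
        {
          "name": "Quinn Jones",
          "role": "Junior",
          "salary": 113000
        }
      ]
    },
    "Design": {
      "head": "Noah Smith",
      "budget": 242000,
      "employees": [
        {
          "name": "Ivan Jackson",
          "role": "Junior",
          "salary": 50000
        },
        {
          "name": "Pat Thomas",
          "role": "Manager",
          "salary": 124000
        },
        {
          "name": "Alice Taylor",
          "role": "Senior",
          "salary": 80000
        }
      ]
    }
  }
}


Path: departments.Engineering.employees (count)

Navigate:
  -> departments
  -> Engineering
  -> employees (array, length 3)

3


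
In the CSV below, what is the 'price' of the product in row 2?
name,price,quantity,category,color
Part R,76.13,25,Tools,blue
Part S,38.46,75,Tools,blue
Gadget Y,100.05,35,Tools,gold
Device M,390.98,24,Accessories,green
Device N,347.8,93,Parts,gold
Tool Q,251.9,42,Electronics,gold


Query: Row 2 ('Part S'), column 'price'
Value: 38.46

38.46


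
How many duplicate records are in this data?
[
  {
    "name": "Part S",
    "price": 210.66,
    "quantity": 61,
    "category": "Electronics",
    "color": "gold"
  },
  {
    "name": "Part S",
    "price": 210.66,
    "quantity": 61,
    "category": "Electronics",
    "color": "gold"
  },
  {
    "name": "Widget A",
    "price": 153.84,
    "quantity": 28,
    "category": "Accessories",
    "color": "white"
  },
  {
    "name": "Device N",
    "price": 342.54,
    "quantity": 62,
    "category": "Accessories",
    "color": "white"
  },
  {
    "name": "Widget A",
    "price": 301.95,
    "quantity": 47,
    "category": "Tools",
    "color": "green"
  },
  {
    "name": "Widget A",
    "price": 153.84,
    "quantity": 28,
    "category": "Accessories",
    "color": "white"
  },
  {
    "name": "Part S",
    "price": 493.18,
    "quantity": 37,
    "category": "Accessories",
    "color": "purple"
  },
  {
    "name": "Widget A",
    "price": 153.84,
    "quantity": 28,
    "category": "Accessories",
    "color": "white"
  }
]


Checking 8 records for duplicates:

  Row 1: Part S ($210.66, qty 61)
  Row 2: Part S ($210.66, qty 61) <-- DUPLICATE
  Row 3: Widget A ($153.84, qty 28)
  Row 4: Device N ($342.54, qty 62)
  Row 5: Widget A ($301.95, qty 47)
  Row 6: Widget A ($153.84, qty 28) <-- DUPLICATE
  Row 7: Part S ($493.18, qty 37)
  Row 8: Widget A ($153.84, qty 28) <-- DUPLICATE

Duplicates found: 3
Unique records: 5

3 duplicates, 5 unique


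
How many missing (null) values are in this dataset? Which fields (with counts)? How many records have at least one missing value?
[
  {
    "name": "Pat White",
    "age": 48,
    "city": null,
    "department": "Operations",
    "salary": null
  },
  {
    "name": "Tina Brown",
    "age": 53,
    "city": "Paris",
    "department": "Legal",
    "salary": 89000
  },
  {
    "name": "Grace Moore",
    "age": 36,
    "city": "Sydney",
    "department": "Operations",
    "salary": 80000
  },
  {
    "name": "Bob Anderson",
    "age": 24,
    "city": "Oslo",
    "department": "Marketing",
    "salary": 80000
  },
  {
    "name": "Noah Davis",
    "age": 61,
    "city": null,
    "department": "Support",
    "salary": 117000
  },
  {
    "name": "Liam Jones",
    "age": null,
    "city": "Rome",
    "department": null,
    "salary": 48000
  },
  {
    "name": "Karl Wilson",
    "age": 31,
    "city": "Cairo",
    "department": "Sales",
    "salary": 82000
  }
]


Checking for missing (null) values in 7 records:

  Pat White: city, salary
  Tina Brown: complete
  Grace Moore: complete
  Bob Anderson: complete
  Noah Davis: city
  Liam Jones: age, department
  Karl Wilson: complete

Per field:
  name: 0 missing
  age: 1 missing
  city: 2 missing
  department: 1 missing
  salary: 1 missing

Total missing values: 5
Records with any missing: 3

5 missing values (age: 1, city: 2, department: 1, salary: 1); 3 incomplete records


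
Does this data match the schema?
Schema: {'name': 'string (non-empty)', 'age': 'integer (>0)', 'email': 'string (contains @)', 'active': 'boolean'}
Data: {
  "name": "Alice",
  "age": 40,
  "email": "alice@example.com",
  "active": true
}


Validating each field against schema:
  name: OK (non-empty string)
  age: OK (positive integer)
  email: OK (string with @)
  active: OK (boolean)

Result: VALID

VALID


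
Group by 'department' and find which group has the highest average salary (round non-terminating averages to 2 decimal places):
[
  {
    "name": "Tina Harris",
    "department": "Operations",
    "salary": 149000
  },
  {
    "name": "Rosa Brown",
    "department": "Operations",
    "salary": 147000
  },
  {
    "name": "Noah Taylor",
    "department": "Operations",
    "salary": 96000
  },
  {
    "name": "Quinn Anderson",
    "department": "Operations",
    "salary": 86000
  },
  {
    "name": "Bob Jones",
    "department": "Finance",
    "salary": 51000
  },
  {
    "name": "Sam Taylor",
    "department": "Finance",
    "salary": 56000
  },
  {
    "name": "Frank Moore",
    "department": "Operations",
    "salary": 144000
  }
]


Group by: department

Groups:
  Finance: 2 people, avg salary = 107000/2 = $53500
  Operations: 5 people, avg salary = 622000/5 = $124400

Highest average salary: Operations ($124400)

Operations ($124400)


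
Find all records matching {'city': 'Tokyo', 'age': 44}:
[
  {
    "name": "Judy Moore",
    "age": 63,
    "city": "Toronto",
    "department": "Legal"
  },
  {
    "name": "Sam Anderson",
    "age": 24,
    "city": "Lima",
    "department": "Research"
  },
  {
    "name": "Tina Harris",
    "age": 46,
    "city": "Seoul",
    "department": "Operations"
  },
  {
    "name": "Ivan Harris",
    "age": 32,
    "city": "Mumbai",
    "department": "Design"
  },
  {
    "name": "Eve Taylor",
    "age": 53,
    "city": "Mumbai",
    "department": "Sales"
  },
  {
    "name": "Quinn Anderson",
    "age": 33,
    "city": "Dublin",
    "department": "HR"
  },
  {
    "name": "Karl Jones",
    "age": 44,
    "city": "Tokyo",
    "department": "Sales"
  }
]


Search criteria: {'city': 'Tokyo', 'age': 44}

Checking 7 records:
  Judy Moore: {city: Toronto, age: 63}
  Sam Anderson: {city: Lima, age: 24}
  Tina Harris: {city: Seoul, age: 46}
  Ivan Harris: {city: Mumbai, age: 32}
  Eve Taylor: {city: Mumbai, age: 53}
  Quinn Anderson: {city: Dublin, age: 33}
  Karl Jones: {city: Tokyo, age: 44} <-- MATCH

Matches: ["Karl Jones"]

["Karl Jones"]


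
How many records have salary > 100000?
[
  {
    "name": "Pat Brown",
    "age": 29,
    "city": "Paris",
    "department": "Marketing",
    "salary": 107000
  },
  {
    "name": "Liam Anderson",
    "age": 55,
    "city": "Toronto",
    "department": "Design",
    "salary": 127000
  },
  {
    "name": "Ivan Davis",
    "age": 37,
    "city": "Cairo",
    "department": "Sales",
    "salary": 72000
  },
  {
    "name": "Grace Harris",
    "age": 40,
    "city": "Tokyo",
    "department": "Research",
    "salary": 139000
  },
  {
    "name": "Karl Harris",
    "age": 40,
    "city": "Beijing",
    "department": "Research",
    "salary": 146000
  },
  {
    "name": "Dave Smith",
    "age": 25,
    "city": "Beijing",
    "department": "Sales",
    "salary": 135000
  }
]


Data: 6 records
Condition: salary > 100000

Checking each record:
  Pat Brown: 107000 MATCH
  Liam Anderson: 127000 MATCH
  Ivan Davis: 72000
  Grace Harris: 139000 MATCH
  Karl Harris: 146000 MATCH
  Dave Smith: 135000 MATCH

Count: 5

5


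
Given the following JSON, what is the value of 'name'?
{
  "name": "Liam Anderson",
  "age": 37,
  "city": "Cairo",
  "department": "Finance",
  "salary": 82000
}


Looking up field 'name'
Value: Liam Anderson

Liam Anderson


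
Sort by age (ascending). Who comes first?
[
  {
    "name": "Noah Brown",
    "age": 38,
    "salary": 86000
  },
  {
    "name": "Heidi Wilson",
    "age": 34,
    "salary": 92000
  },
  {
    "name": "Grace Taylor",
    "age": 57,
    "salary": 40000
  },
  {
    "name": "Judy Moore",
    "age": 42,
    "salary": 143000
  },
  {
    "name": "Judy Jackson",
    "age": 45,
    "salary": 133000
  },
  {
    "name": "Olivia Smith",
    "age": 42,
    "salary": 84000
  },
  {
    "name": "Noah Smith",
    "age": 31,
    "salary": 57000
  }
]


Sort by: age (ascending)

Sorted order:
  1. Noah Smith (age = 31)
  2. Heidi Wilson (age = 34)
  3. Noah Brown (age = 38)
  4. Judy Moore (age = 42)
  5. Olivia Smith (age = 42)
  6. Judy Jackson (age = 45)
  7. Grace Taylor (age = 57)

First: Noah Smith

Noah Smith


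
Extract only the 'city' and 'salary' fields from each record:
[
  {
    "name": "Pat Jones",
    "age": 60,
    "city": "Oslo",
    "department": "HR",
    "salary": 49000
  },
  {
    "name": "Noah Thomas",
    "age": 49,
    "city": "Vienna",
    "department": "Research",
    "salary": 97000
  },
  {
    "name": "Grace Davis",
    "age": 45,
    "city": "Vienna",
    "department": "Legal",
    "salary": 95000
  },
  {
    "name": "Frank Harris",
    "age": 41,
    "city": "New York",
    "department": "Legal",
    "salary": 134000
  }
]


Original: 4 records with fields: name, age, city, department, salary
Keep: ['city', 'salary']
Drop: ['name', 'age', 'department']
Result: 4 records, 2 fields each

[
  {
    "city": "Oslo",
    "salary": 49000
  },
  {
    "city": "Vienna",
    "salary": 97000
  },
  {
    "city": "Vienna",
    "salary": 95000
  },
  {
    "city": "New York",
    "salary": 134000
  }
]


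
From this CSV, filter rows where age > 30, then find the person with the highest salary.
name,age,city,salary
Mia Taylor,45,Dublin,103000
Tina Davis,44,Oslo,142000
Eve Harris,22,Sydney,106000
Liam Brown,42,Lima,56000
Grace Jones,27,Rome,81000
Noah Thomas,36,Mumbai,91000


Filter: age > 30
Sort by: salary (descending)

Filtered records (4):
  Tina Davis, age 44, salary $142000
  Mia Taylor, age 45, salary $103000
  Noah Thomas, age 36, salary $91000
  Liam Brown, age 42, salary $56000

Highest salary: Tina Davis ($142000)

Tina Davis


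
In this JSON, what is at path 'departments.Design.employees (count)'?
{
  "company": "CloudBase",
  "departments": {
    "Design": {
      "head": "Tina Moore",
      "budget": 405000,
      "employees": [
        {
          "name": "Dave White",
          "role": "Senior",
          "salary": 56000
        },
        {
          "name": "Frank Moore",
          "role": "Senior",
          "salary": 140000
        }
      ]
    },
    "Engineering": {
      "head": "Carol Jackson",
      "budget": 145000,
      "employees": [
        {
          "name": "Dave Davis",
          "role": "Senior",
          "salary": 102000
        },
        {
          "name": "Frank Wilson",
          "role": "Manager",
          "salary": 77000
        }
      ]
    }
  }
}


Path: departments.Design.employees (count)

Navigate:
  -> departments
  -> Design
  -> employees (array, length 2)

2


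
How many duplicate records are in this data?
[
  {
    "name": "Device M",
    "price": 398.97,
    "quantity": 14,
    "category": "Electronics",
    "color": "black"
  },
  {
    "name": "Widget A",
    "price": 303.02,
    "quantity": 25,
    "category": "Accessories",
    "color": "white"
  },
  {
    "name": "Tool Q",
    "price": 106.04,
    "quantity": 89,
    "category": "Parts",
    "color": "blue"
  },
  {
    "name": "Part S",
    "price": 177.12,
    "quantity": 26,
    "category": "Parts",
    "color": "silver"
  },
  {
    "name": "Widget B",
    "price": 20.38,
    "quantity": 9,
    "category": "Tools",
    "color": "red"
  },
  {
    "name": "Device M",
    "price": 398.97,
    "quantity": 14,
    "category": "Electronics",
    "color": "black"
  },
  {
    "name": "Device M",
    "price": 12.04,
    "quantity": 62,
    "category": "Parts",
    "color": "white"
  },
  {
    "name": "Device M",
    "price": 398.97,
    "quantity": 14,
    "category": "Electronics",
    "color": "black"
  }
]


Checking 8 records for duplicates:

  Row 1: Device M ($398.97, qty 14)
  Row 2: Widget A ($303.02, qty 25)
  Row 3: Tool Q ($106.04, qty 89)
  Row 4: Part S ($177.12, qty 26)
  Row 5: Widget B ($20.38, qty 9)
  Row 6: Device M ($398.97, qty 14) <-- DUPLICATE
  Row 7: Device M ($12.04, qty 62)
  Row 8: Device M ($398.97, qty 14) <-- DUPLICATE

Duplicates found: 2
Unique records: 6

2 duplicates, 6 unique


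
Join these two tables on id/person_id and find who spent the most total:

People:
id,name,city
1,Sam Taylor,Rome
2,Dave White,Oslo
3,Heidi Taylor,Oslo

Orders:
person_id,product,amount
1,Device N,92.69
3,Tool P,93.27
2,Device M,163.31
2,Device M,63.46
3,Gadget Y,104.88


Join on: people.id = orders.person_id

Joined rows:
  Sam Taylor (Rome) bought Device N for $92.69
  Heidi Taylor (Oslo) bought Tool P for $93.27
  Dave White (Oslo) bought Device M for $163.31
  Dave White (Oslo) bought Device M for $63.46
  Heidi Taylor (Oslo) bought Gadget Y for $104.88

Total per person:
  Dave White: $226.77
  Heidi Taylor: $198.15
  Sam Taylor: $92.69

Top spender: Dave White ($226.77)

Dave White ($226.77)


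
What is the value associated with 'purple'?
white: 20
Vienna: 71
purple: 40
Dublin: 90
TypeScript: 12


Looking up key 'purple'
Value: 40

40
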